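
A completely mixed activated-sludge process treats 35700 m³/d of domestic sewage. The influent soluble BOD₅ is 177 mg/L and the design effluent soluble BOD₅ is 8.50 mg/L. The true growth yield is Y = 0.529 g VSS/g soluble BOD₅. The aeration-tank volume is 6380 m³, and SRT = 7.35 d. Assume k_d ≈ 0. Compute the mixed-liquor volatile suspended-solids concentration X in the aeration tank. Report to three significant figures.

X ≈ 3670 mg/L

Without decay, X = Y Q (S₀−S) θ_c / V = 0.529 × 35700 × (177 − 8.50) × 7.35 / 6380 = 3666 mg/L.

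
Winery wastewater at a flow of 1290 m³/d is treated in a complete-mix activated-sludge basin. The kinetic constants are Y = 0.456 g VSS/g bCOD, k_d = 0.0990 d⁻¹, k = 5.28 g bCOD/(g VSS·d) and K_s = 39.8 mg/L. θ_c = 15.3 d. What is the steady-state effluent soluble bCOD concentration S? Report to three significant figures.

Effluent substrate depends only on kinetics and SRT: S = K_s(1 + k_d θ_c) / [θ_c(Yk − k_d) − 1] = 39.8 × (1 + 0.0990 × 15.3) / [15.3 × (0.456 × 5.28 − 0.0990) − 1] = 100.1 / 34.32 = 2.916 mg/L.

S ≈ 2.92 mg/L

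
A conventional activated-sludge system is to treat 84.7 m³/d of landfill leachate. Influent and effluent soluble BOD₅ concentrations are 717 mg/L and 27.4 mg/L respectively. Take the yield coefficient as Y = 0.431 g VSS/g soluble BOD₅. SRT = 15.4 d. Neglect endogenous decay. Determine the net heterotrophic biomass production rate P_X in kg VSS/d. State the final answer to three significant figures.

P_X ≈ 25.2 kg VSS/d

With endogenous decay neglected, the observed yield equals the true yield: Y_obs = Y = 0.431 g VSS/g soluble BOD₅.
Mass of soluble BOD₅ removed per day: Q(S₀ − S) = 84.7 × 689.6 g/m³ = 58.41 kg/d.
Net biomass production P_X = Y_obs × Q·(S₀ − S) = 0.4310 × 58.41 = 25.17 kg VSS/d.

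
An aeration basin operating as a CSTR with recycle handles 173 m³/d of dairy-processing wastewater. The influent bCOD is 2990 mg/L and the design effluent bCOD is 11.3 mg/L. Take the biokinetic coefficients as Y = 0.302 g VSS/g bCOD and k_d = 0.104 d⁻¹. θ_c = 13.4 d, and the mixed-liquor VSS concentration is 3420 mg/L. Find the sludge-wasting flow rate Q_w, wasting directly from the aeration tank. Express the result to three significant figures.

Q_w ≈ 19.0 m³/d

Steady-state biomass mass balance: V·X·(1 + k_d·θ_c) = Y·Q·(S₀ − S)·θ_c, so V = 0.302 × 173 × (2990 − 11.3) × 13.4 / [3420 × (1 + 0.104 × 13.4)] = 2.09×10^6 / 8186 = 254.7 m³.
With mixed-liquor wasting, θ_c = V/Q_w, so Q_w = V/θ_c = 254.7/13.4 = 19.01 m³/d.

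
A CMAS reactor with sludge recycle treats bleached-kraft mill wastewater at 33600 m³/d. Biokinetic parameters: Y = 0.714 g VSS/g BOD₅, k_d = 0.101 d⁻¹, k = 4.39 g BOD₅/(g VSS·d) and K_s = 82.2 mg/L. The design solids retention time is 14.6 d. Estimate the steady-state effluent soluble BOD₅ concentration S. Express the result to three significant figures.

S ≈ 4.70 mg/L

From the Monod/SRT balance for a CMAS, S = K_s·(1+k_d θ_c)/[θ_c·(Y k − k_d) − 1] = 82.2 × (1 + 0.101 × 14.6) / [14.6 × (0.714 × 4.39 − 0.101) − 1] = 203.4 / 43.29 = 4.699 mg/L.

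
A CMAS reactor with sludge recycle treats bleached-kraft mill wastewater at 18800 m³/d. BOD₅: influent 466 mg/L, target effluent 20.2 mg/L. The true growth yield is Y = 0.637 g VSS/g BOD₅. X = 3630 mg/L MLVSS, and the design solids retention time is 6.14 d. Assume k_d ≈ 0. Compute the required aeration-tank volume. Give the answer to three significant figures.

V ≈ 9030 m³

V·X = Y·Q·ΔS·θ_c gives V = 0.637 × 18800 × (466 − 20.2) × 6.14 / 3630 = 9030 m³.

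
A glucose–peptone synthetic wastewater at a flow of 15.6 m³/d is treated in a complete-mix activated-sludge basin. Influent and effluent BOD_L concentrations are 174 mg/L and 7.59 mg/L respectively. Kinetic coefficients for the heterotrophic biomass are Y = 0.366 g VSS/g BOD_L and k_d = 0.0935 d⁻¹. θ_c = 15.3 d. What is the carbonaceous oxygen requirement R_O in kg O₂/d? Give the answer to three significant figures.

R_O ≈ 2.04 kg O₂/d

Y_obs = Y / (1 + k_d θ_c) = 0.366 / (1 + 0.0935 × 15.3) = 0.366 / 2.431 = 0.1506.
Q·(S₀ − S) = 15.6 × (174 − 7.59) × 10⁻³ = 2.596 kg/d removed.
P_X = Y_obs·Q·(S₀ − S) = 0.1506 × 2.596 = 0.3909 kg VSS/d.
R_O = Q·(S₀ − S) − 1.42·P_X = 2.596 − 1.42 × 0.3909 = 2.041 kg O₂/d.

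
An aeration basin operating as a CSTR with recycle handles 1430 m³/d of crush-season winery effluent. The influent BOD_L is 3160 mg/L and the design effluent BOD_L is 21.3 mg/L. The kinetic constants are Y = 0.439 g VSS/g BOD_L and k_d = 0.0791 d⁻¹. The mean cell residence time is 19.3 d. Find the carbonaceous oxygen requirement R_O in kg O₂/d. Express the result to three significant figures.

Correct the yield for decay: Y_obs = Y/(1 + k_d θ_c) = 0.439 / (1 + 0.0791 × 19.3) = 0.439 / 2.527 = 0.1737.
ΔS = 3160 − 21.3 = 3139 mg/L, so the substrate removal rate is 1430 × 3139/1000 = 4488 kg BOD_L/d.
Net sludge production P_X = 0.1737 × 4488 = 779.8 kg VSS/d.
R_O = Q·(S₀ − S) − 1.42·P_X = 4488 − 1.42 × 779.8 = 3381 kg O₂/d.

R_O ≈ 3380 kg O₂/d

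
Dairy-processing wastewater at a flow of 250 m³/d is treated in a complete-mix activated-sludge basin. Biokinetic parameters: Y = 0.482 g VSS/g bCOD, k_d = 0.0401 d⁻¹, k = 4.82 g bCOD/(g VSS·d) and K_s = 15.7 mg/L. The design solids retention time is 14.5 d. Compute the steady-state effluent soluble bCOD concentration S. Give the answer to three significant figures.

Effluent substrate depends only on kinetics and SRT: S = K_s(1 + k_d θ_c) / [θ_c(Yk − k_d) − 1] = 15.7 × (1 + 0.0401 × 14.5) / [14.5 × (0.482 × 4.82 − 0.0401) − 1] = 24.83 / 32.11 = 0.7733 mg/L.

S ≈ 0.773 mg/L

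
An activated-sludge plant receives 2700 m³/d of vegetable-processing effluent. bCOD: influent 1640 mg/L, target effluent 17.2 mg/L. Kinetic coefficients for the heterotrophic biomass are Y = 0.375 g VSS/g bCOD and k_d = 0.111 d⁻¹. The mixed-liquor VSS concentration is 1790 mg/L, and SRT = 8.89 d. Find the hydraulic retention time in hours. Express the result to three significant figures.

τ ≈ 36.5 h

From the SRT design equation V = Y Q (S₀−S) θ_c / [X (1 + k_d θ_c)] = 0.375 × 2700 × (1640 − 17.2) × 8.89 / [1790 × (1 + 0.111 × 8.89)] = 1.46×10^7 / 3556 = 4107 m³.
Hydraulic retention time τ = V/Q = 4107 / 2700 = 1.521 d = 36.51 h.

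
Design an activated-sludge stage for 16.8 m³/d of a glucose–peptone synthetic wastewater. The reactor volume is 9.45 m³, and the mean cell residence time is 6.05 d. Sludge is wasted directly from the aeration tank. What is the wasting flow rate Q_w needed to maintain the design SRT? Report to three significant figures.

Wasting from the aeration tank: Q_w = V / θ_c = 9.450 / 6.05 = 1.562 m³/d.

Q_w ≈ 1.56 m³/d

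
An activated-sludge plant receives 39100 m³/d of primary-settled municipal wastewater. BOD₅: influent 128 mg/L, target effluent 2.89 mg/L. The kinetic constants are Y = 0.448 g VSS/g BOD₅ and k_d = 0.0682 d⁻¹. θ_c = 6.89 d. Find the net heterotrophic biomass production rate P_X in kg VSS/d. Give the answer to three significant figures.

P_X ≈ 1490 kg VSS/d

The observed yield is Y_obs = Y/(1 + k_d·θ_c) = 0.448 / (1 + 0.0682 × 6.89) = 0.448 / 1.470 = 0.3048 g VSS per g BOD₅ removed.
Q·(S₀ − S) = 39100 × (128 − 2.89) × 10⁻³ = 4892 kg/d removed.
So the net sludge growth is P_X = 0.3048 × 4892 = 1491 kg VSS/d.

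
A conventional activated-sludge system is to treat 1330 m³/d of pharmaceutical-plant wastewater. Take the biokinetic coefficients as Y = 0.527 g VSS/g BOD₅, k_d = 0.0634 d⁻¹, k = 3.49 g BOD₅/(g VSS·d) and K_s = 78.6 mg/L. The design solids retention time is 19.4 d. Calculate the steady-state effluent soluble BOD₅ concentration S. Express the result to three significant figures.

S ≈ 5.24 mg/L

For a completely mixed reactor with recycle the Lawrence–McCarty relation gives S = K_s·(1 + k_d·θ_c) / [θ_c·(Y·k − k_d) − 1] = 78.6 × (1 + 0.0634 × 19.4) / [19.4 × (0.527 × 3.49 − 0.0634) − 1] = 175.3 / 33.45 = 5.240 mg/L.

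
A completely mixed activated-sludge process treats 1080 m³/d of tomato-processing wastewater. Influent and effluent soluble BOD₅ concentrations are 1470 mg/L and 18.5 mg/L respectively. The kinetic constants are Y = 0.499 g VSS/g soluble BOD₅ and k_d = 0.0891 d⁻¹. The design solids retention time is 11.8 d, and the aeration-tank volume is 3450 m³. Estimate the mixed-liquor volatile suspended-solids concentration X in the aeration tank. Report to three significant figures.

Solving the biomass balance for X: X = Y Q (S₀−S) θ_c / [V (1+k_d θ_c)] = 0.499 × 1080 × (1470 − 18.5) × 11.8 / [3450 × (1 + 0.0891 × 11.8)] = 1304 mg/L.

X ≈ 1300 mg/L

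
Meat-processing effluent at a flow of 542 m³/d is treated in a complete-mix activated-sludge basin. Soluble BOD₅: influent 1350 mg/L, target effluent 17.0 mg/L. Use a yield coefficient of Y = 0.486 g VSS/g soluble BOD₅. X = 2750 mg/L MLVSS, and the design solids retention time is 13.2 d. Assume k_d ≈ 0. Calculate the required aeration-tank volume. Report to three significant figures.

V ≈ 1690 m³

V·X = Y·Q·ΔS·θ_c gives V = 0.486 × 542 × (1350 − 17.0) × 13.2 / 2750 = 1685 m³.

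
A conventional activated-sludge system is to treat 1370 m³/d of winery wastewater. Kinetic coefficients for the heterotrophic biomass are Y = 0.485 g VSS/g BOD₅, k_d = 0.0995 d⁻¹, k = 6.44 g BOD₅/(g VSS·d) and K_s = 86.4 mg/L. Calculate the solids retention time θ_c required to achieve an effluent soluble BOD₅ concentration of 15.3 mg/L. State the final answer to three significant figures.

From 1/θ_c = Y·k·S/(K_s + S) − k_d: Y·k·S/(K_s+S) = 0.485 × 6.44 × 15.3 / (86.4 + 15.3) = 0.4699 d⁻¹.
Then 1/θ_c = μ − k_d = 0.4699 − 0.0995 = 0.3704 d⁻¹, giving θ_c = 2.700 d.

θ_c ≈ 2.70 d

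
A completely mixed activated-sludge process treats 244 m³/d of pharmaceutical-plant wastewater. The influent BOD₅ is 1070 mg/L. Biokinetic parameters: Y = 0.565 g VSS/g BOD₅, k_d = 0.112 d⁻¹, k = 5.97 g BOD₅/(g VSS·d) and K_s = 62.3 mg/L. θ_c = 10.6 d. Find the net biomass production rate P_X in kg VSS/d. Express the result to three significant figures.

Effluent substrate depends only on kinetics and SRT: S = K_s(1 + k_d θ_c) / [θ_c(Yk − k_d) − 1] = 62.3 × (1 + 0.112 × 10.6) / [10.6 × (0.565 × 5.97 − 0.112) − 1] = 136.3 / 33.57 = 4.059 mg/L.
Observed yield with endogenous decay: Y_obs = Y / (1 + k_d·θ_c) = 0.565 / (1 + 0.112 × 10.6) = 0.565 / 2.187 = 0.2583 g VSS/g BOD₅.
Mass of BOD₅ removed per day: Q(S₀ − S) = 244 × 1066 g/m³ = 260.1 kg/d.
So the net sludge growth is P_X = 0.2583 × 260.1 = 67.19 kg VSS/d.

P_X ≈ 67.2 kg VSS/d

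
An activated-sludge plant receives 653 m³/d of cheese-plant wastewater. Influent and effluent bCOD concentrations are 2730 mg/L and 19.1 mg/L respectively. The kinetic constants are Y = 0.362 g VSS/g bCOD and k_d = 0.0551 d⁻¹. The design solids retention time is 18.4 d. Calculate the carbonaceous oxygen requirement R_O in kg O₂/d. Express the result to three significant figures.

R_O ≈ 1320 kg O₂/d

The observed yield is Y_obs = Y/(1 + k_d·θ_c) = 0.362 / (1 + 0.0551 × 18.4) = 0.362 / 2.014 = 0.1798 g VSS per g bCOD removed.
Q·(S₀ − S) = 653 × (2730 − 19.1) × 10⁻³ = 1770 kg/d removed.
Net sludge production P_X = 0.1798 × 1770 = 318.2 kg VSS/d.
R_O = Q·ΔS − 1.42 P_X = 1770 − 451.9 = 1318 kg O₂/d.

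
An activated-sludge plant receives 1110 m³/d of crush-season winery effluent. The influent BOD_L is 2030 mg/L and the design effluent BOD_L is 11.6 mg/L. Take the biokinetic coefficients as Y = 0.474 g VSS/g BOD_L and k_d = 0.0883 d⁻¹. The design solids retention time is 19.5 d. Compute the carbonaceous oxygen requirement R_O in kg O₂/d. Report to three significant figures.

Y_obs = Y / (1 + k_d θ_c) = 0.474 / (1 + 0.0883 × 19.5) = 0.474 / 2.722 = 0.1741.
Mass of BOD_L removed per day: Q(S₀ − S) = 1110 × 2018 g/m³ = 2240 kg/d.
Net sludge production P_X = 0.1741 × 2240 = 390.2 kg VSS/d.
R_O = Q·(S₀ − S) − 1.42·P_X = 2240 − 1.42 × 390.2 = 1686 kg O₂/d.

R_O ≈ 1690 kg O₂/d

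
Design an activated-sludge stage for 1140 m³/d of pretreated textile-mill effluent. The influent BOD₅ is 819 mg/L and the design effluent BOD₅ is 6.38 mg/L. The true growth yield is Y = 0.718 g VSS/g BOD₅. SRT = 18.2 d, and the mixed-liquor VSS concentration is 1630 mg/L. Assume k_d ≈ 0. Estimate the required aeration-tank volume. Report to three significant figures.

V ≈ 7430 m³

V·X = Y·Q·ΔS·θ_c gives V = 0.718 × 1140 × (819 − 6.38) × 18.2 / 1630 = 7427 m³.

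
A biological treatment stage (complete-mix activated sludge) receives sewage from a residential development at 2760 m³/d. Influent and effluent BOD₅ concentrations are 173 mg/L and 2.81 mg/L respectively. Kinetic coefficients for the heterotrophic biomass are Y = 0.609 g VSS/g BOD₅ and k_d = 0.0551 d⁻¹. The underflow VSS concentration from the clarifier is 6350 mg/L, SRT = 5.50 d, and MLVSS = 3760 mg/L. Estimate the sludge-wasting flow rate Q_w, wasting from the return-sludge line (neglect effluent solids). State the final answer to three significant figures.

From the SRT design equation V = Y Q (S₀−S) θ_c / [X (1 + k_d θ_c)] = 0.609 × 2760 × (173 − 2.81) × 5.50 / [3760 × (1 + 0.0551 × 5.50)] = 1.57×10^6 / 4899 = 321.1 m³.
θ_c = V·X/(Q_w·X_r) when wasting from the recycle, so Q_w = V·X/(θ_c·X_r) = 321.1 × 3760 / (5.50 × 6350) = 34.57 m³/d.

Q_w ≈ 34.6 m³/d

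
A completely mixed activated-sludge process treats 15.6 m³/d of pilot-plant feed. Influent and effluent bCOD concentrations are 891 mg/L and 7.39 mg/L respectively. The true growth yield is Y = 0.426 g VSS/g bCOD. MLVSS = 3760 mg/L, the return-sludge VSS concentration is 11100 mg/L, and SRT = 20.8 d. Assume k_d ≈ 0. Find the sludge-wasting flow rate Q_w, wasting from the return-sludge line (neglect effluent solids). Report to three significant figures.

Q_w ≈ 0.529 m³/d

With k_d = 0 the design equation reduces to V = Y Q (S₀−S) θ_c / X = 0.426 × 15.6 × (891 − 7.39) × 20.8 / 3760 = 32.48 m³.
Q_w = (V·X)/(θ_c X_r) = 32.48 × 3760 / (20.8 × 11100) = 0.5290 m³/d.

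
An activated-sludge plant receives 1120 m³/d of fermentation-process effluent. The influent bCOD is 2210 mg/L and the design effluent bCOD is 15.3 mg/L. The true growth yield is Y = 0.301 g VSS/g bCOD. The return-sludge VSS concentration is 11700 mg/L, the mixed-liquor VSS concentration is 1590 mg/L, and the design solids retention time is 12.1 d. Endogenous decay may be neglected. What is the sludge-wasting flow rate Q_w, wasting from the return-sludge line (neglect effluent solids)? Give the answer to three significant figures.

Q_w ≈ 63.2 m³/d

Biomass mass balance (decay neglected): V·X = Y·Q·(S₀ − S)·θ_c, so V = 0.301 × 1120 × (2210 − 15.3) × 12.1 / 1590 = 5631 m³.
Q_w = (V·X)/(θ_c X_r) = 5631 × 1590 / (12.1 × 11700) = 63.24 m³/d.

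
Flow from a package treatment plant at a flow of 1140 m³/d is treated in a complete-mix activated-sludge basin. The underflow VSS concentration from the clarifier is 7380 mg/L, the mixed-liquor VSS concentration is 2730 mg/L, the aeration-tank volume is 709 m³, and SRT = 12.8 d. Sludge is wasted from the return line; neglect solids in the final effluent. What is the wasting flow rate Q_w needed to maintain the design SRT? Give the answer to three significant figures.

Q_w ≈ 20.5 m³/d

Wasting from the return line (neglecting effluent solids): Q_w = V·X / (θ_c·X_r) = 709.0 × 2730 / (12.8 × 7380) = 20.49 m³/d.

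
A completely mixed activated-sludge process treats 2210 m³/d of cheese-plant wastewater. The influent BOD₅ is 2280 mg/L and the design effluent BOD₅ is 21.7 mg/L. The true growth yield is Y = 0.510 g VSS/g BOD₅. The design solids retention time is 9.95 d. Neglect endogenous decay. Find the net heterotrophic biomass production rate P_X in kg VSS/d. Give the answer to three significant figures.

Since k_d ≈ 0, Y_obs = Y = 0.510 g VSS/g BOD₅.
Q·(S₀ − S) = 2210 × (2280 − 21.7) × 10⁻³ = 4991 kg/d removed.
Biomass produced: P_X = Y_obs·Q·ΔS = 0.5100 × 4991 ≈ 2545 kg VSS/d.

P_X ≈ 2550 kg VSS/d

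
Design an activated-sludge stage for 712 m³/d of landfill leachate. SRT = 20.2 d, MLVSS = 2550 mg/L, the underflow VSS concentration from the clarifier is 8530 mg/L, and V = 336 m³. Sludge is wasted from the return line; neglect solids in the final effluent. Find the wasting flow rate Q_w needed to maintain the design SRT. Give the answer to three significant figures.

Q_w ≈ 4.97 m³/d

θ_c = V·X/(Q_w·X_r) when wasting from the recycle, so Q_w = V·X/(θ_c·X_r) = 336.0 × 2550 / (20.2 × 8530) = 4.973 m³/d.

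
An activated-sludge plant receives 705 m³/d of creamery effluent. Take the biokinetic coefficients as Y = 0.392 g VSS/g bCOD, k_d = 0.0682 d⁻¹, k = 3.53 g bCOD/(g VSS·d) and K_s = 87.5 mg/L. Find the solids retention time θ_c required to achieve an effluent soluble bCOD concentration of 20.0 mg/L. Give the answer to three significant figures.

At the target effluent, Y k S/(K_s+S) = 0.392×3.53×20.0/107.5 = 0.2574 d⁻¹.
θ_c = 1/(μ − k_d) = 1/(0.2574 − 0.0682) = 1/0.1892 = 5.284 d.

θ_c ≈ 5.28 d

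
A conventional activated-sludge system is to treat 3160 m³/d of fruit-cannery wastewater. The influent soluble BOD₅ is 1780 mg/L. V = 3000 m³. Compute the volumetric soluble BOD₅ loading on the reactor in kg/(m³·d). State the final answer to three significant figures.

Volumetric loading L_v = Q·S₀ / V = 3160 × 1780 g/m³ / 3000 m³ = 1875 g/(m³·d) = 1.875 kg soluble BOD₅/(m³·d).

L_v ≈ 1.87 kg soluble BOD₅/(m³·d)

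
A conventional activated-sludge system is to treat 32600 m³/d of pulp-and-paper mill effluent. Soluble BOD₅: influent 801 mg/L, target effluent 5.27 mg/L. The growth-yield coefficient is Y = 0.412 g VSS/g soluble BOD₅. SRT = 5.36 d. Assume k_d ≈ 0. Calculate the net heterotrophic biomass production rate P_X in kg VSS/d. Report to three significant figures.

With endogenous decay neglected, the observed yield equals the true yield: Y_obs = Y = 0.412 g VSS/g soluble BOD₅.
Substrate removed = Q·(S₀ − S) = 32600 m³/d × (801 − 5.27) g/m³ = 2.59×10^7 g/d = 25941 kg/d.
So the net sludge growth is P_X = 0.4120 × 25941 = 10688 kg VSS/d.

P_X ≈ 10700 kg VSS/d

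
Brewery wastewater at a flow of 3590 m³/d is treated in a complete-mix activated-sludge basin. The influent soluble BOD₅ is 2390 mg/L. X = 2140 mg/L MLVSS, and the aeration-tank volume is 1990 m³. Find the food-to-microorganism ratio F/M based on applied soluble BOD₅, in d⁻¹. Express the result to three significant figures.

F/M = applied load / biomass = Q·S₀/(V·X) = 3590 × 2390 / (1990 × 2140) = 2.015 d⁻¹.

F/M ≈ 2.01 d⁻¹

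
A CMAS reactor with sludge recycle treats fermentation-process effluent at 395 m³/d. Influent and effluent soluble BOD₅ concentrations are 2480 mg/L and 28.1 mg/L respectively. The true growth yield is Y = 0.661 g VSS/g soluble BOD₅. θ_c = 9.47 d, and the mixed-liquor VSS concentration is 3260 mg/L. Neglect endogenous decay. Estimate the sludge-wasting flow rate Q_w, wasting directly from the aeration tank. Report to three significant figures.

With k_d = 0 the design equation reduces to V = Y Q (S₀−S) θ_c / X = 0.661 × 395 × (2480 − 28.1) × 9.47 / 3260 = 1860 m³.
Wasting from the aeration tank: Q_w = V / θ_c = 1860 / 9.47 = 196.4 m³/d.

Q_w ≈ 196 m³/d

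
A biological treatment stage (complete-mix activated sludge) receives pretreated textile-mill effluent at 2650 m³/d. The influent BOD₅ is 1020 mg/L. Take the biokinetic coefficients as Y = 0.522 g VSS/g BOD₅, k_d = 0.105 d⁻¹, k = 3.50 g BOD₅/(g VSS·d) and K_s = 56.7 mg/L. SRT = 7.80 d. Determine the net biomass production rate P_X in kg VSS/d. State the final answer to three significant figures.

P_X ≈ 769 kg VSS/d

For a completely mixed reactor with recycle the Lawrence–McCarty relation gives S = K_s·(1 + k_d·θ_c) / [θ_c·(Y·k − k_d) − 1] = 56.7 × (1 + 0.105 × 7.80) / [7.80 × (0.522 × 3.50 − 0.105) − 1] = 103.1 / 12.43 = 8.296 mg/L.
Correct the yield for decay: Y_obs = Y/(1 + k_d θ_c) = 0.522 / (1 + 0.105 × 7.80) = 0.522 / 1.819 = 0.2870.
Mass of BOD₅ removed per day: Q(S₀ − S) = 2650 × 1012 g/m³ = 2681 kg/d.
P_X = Y_obs · Q(S₀ − S) = 0.2870 × 2681 = 769.4 kg VSS/d.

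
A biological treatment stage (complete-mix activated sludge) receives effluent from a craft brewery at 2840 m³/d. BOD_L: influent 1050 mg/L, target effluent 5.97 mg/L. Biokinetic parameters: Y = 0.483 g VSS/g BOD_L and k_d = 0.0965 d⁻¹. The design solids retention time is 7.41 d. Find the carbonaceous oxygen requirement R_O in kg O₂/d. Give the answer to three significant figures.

Correct the yield for decay: Y_obs = Y/(1 + k_d θ_c) = 0.483 / (1 + 0.0965 × 7.41) = 0.483 / 1.715 = 0.2816.
ΔS = 1050 − 5.97 = 1044 mg/L, so the substrate removal rate is 2840 × 1044/1000 = 2965 kg BOD_L/d.
Biomass synthesised: P_X = Y_obs × 2965 = 835.0 kg VSS/d.
R_O = Q·(S₀ − S) − 1.42·P_X = 2965 − 1.42 × 835.0 = 1779 kg O₂/d.

R_O ≈ 1780 kg O₂/d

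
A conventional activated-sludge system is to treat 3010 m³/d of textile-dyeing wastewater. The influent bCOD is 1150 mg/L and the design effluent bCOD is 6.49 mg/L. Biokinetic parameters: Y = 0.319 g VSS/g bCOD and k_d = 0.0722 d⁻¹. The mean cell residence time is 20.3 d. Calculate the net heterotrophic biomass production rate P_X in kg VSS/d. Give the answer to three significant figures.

Correct the yield for decay: Y_obs = Y/(1 + k_d θ_c) = 0.319 / (1 + 0.0722 × 20.3) = 0.319 / 2.466 = 0.1294.
Mass of bCOD removed per day: Q(S₀ − S) = 3010 × 1144 g/m³ = 3442 kg/d.
Net biomass production P_X = Y_obs × Q·(S₀ − S) = 0.1294 × 3442 = 445.3 kg VSS/d.

P_X ≈ 445 kg VSS/d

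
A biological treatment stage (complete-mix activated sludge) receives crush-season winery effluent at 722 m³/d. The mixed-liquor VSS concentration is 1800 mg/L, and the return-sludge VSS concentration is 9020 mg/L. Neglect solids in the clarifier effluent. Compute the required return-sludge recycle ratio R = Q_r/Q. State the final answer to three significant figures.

Mass balance around the secondary clarifier (neglecting effluent solids): R = X / (X_r − X) = 1800 / (9020 − 1800) = 0.2493.

R ≈ 0.249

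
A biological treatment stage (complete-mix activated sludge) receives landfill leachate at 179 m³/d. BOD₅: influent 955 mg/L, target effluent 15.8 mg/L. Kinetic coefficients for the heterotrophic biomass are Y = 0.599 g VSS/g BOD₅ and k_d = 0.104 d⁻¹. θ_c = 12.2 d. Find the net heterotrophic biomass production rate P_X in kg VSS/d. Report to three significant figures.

P_X ≈ 44.4 kg VSS/d

Observed yield with endogenous decay: Y_obs = Y / (1 + k_d·θ_c) = 0.599 / (1 + 0.104 × 12.2) = 0.599 / 2.269 = 0.2640 g VSS/g BOD₅.
Mass of BOD₅ removed per day: Q(S₀ − S) = 179 × 939.2 g/m³ = 168.1 kg/d.
Net biomass production P_X = Y_obs × Q·(S₀ − S) = 0.2640 × 168.1 = 44.39 kg VSS/d.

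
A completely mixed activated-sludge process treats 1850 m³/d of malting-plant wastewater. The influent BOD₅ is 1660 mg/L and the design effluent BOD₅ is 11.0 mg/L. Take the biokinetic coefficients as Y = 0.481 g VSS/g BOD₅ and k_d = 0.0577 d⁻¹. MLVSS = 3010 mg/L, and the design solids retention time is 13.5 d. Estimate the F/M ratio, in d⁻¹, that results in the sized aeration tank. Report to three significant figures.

F/M ≈ 0.276 d⁻¹

Steady-state biomass mass balance: V·X·(1 + k_d·θ_c) = Y·Q·(S₀ − S)·θ_c, so V = 0.481 × 1850 × (1660 − 11.0) × 13.5 / [3010 × (1 + 0.0577 × 13.5)] = 1.98×10^7 / 5355 = 3699 m³.
Food-to-microorganism ratio F/M = Q S₀ / (V X) = 1850 × 1660 / (3699 × 3010) = 0.2758 d⁻¹.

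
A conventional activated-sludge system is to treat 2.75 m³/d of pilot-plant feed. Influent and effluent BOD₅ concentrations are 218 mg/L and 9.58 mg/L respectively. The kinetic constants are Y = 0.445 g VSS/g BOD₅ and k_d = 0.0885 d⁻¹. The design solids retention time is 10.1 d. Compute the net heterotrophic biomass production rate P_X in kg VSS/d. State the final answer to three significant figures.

Observed yield with endogenous decay: Y_obs = Y / (1 + k_d·θ_c) = 0.445 / (1 + 0.0885 × 10.1) = 0.445 / 1.894 = 0.2350 g VSS/g BOD₅.
ΔS = 218 − 9.58 = 208.4 mg/L, so the substrate removal rate is 2.75 × 208.4/1000 = 0.5732 kg BOD₅/d.
Net biomass production P_X = Y_obs × Q·(S₀ − S) = 0.2350 × 0.5732 = 0.1347 kg VSS/d.

P_X ≈ 0.135 kg VSS/d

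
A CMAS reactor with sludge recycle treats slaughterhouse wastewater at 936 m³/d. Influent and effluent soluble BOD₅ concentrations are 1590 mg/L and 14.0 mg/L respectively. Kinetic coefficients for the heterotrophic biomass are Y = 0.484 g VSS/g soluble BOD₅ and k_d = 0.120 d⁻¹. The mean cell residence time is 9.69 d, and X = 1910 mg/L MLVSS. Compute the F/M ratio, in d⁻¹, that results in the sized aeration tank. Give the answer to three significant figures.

From the SRT design equation V = Y Q (S₀−S) θ_c / [X (1 + k_d θ_c)] = 0.484 × 936 × (1590 − 14.0) × 9.69 / [1910 × (1 + 0.120 × 9.69)] = 6.92×10^6 / 4131 = 1675 m³.
Food-to-microorganism ratio F/M = Q S₀ / (V X) = 936 × 1590 / (1675 × 1910) = 0.4653 d⁻¹.

F/M ≈ 0.465 d⁻¹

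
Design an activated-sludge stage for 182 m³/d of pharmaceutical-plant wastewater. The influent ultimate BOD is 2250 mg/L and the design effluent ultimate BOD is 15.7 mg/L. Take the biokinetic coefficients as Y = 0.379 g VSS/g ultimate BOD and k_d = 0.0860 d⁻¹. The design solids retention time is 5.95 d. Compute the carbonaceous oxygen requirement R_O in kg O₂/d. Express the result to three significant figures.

The observed yield is Y_obs = Y/(1 + k_d·θ_c) = 0.379 / (1 + 0.0860 × 5.95) = 0.379 / 1.512 = 0.2507 g VSS per g ultimate BOD removed.
Mass of ultimate BOD removed per day: Q(S₀ − S) = 182 × 2234 g/m³ = 406.6 kg/d.
Biomass synthesised: P_X = Y_obs × 406.6 = 101.9 kg VSS/d.
R_O = Q·(S₀ − S) − 1.42·P_X = 406.6 − 1.42 × 101.9 = 261.9 kg O₂/d.

R_O ≈ 262 kg O₂/d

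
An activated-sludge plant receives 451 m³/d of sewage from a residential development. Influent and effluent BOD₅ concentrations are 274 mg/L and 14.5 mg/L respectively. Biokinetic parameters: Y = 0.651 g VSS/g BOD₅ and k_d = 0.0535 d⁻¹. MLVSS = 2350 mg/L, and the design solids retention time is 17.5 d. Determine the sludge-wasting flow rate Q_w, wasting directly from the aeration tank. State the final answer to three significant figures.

Rearranging the biomass balance for a CMAS with decay, V = Y·Q·ΔS·θ_c / [X·(1+k_d θ_c)] = 0.651 × 451 × (274 − 14.5) × 17.5 / [2350 × (1 + 0.0535 × 17.5)] = 1.33×10^6 / 4550 = 293.0 m³.
Wasting from the aeration tank: Q_w = V / θ_c = 293.0 / 17.5 = 16.74 m³/d.

Q_w ≈ 16.7 m³/d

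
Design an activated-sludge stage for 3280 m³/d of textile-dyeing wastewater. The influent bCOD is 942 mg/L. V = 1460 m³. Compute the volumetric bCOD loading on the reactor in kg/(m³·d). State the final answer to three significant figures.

L_v ≈ 2.12 kg bCOD/(m³·d)

Applied bCOD load per unit volume = Q·S₀/V = (3280 × 942/1000)/1460 = 2.116 kg bCOD·m⁻³·d⁻¹.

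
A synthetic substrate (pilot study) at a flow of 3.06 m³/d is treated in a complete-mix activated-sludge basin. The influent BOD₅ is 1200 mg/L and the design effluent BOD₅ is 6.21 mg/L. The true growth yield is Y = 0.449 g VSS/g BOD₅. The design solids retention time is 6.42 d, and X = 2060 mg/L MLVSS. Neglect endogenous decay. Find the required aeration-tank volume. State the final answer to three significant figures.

With k_d = 0 the design equation reduces to V = Y Q (S₀−S) θ_c / X = 0.449 × 3.06 × (1200 − 6.21) × 6.42 / 2060 = 5.112 m³.

V ≈ 5.11 m³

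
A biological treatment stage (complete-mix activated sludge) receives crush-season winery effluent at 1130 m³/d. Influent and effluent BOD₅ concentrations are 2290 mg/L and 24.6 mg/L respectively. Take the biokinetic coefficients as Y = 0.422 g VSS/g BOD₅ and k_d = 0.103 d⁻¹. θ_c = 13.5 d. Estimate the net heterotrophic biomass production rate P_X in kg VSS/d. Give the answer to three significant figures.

The observed yield is Y_obs = Y/(1 + k_d·θ_c) = 0.422 / (1 + 0.103 × 13.5) = 0.422 / 2.390 = 0.1765 g VSS per g BOD₅ removed.
ΔS = 2290 − 24.6 = 2265 mg/L, so the substrate removal rate is 1130 × 2265/1000 = 2560 kg BOD₅/d.
P_X = Y_obs · Q(S₀ − S) = 0.1765 × 2560 = 451.9 kg VSS/d.

P_X ≈ 452 kg VSS/d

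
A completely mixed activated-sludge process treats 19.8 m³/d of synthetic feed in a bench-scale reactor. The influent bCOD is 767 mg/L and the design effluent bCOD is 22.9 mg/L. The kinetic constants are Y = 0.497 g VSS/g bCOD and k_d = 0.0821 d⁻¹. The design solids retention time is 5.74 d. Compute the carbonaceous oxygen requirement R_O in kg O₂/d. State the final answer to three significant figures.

Correct the yield for decay: Y_obs = Y/(1 + k_d θ_c) = 0.497 / (1 + 0.0821 × 5.74) = 0.497 / 1.471 = 0.3378.
Mass of bCOD removed per day: Q(S₀ − S) = 19.8 × 744.1 g/m³ = 14.73 kg/d.
Net sludge production P_X = 0.3378 × 14.73 = 4.977 kg VSS/d.
R_O = Q·(S₀ − S) − 1.42·P_X = 14.73 − 1.42 × 4.977 = 7.666 kg O₂/d.

R_O ≈ 7.67 kg O₂/d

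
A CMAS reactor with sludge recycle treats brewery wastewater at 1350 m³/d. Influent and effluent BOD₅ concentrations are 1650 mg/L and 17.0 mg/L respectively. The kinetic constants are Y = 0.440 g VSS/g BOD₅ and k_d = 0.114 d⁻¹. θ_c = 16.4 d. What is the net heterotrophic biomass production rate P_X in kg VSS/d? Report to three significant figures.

Observed yield with endogenous decay: Y_obs = Y / (1 + k_d·θ_c) = 0.440 / (1 + 0.114 × 16.4) = 0.440 / 2.870 = 0.1533 g VSS/g BOD₅.
ΔS = 1650 − 17.0 = 1633 mg/L, so the substrate removal rate is 1350 × 1633/1000 = 2205 kg BOD₅/d.
P_X = Y_obs · Q(S₀ − S) = 0.1533 × 2205 = 338.0 kg VSS/d.

P_X ≈ 338 kg VSS/d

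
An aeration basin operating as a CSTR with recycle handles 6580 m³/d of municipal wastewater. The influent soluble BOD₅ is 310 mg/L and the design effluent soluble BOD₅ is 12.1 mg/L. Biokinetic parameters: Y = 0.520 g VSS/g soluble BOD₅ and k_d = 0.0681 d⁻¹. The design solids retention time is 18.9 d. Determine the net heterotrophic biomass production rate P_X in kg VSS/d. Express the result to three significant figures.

Y_obs = Y / (1 + k_d θ_c) = 0.520 / (1 + 0.0681 × 18.9) = 0.520 / 2.287 = 0.2274.
ΔS = 310 − 12.1 = 297.9 mg/L, so the substrate removal rate is 6580 × 297.9/1000 = 1960 kg soluble BOD₅/d.
Biomass produced: P_X = Y_obs·Q·ΔS = 0.2274 × 1960 ≈ 445.7 kg VSS/d.

P_X ≈ 446 kg VSS/d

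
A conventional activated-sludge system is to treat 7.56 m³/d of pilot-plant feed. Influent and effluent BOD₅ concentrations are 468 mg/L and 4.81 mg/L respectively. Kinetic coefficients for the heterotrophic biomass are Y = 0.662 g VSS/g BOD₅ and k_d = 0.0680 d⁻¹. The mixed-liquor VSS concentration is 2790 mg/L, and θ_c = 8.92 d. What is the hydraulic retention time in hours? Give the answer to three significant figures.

Rearranging the biomass balance for a CMAS with decay, V = Y·Q·ΔS·θ_c / [X·(1+k_d θ_c)] = 0.662 × 7.56 × (468 − 4.81) × 8.92 / [2790 × (1 + 0.0680 × 8.92)] = 2.07×10^4 / 4482 = 4.613 m³.
τ = V/Q = 4.613/7.56 = 0.6102 d, or 14.65 h.

τ ≈ 14.6 h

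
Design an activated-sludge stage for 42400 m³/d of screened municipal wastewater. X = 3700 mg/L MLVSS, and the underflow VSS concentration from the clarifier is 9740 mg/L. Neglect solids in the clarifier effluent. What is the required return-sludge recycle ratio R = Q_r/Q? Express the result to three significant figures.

R = Q_r/Q = X/(X_r − X) = 3700 / (9740 − 3700) = 0.6126.

R ≈ 0.613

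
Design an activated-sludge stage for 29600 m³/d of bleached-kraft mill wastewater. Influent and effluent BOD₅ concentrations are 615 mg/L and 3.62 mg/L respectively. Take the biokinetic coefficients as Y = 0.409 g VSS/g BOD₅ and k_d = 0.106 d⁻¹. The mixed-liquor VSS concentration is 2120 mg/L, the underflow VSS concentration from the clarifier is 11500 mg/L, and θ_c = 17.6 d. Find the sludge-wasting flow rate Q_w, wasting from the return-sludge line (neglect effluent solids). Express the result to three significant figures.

Rearranging the biomass balance for a CMAS with decay, V = Y·Q·ΔS·θ_c / [X·(1+k_d θ_c)] = 0.409 × 29600 × (615 − 3.62) × 17.6 / [2120 × (1 + 0.106 × 17.6)] = 1.3×10^8 / 6075 = 21443 m³.
Q_w = (V·X)/(θ_c X_r) = 21443 × 2120 / (17.6 × 11500) = 224.6 m³/d.

Q_w ≈ 225 m³/d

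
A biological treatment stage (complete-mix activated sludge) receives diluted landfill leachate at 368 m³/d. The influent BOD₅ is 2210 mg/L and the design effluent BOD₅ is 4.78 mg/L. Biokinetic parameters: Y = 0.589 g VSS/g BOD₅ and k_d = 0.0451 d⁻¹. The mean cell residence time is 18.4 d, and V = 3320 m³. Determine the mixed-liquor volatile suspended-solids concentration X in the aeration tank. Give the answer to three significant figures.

From V·X·(1 + k_d·θ_c) = Y·Q·(S₀ − S)·θ_c: X = 0.589 × 368 × (2210 − 4.78) × 18.4 / [3320 × (1 + 0.0451 × 18.4)] = 1448 mg/L.

X ≈ 1450 mg/L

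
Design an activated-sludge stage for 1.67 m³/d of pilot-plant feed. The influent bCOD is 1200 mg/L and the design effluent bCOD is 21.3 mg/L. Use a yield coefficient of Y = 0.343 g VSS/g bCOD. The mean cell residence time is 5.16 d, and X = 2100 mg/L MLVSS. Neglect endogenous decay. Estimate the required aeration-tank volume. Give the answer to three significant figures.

Biomass mass balance (decay neglected): V·X = Y·Q·(S₀ − S)·θ_c, so V = 0.343 × 1.67 × (1200 − 21.3) × 5.16 / 2100 = 1.659 m³.

V ≈ 1.66 m³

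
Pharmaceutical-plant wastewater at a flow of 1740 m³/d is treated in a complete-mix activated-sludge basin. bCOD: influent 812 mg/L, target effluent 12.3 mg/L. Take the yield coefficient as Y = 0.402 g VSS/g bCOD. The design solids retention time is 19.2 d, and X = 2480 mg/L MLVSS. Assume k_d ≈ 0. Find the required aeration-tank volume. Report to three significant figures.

Biomass mass balance (decay neglected): V·X = Y·Q·(S₀ − S)·θ_c, so V = 0.402 × 1740 × (812 − 12.3) × 19.2 / 2480 = 4331 m³.

V ≈ 4330 m³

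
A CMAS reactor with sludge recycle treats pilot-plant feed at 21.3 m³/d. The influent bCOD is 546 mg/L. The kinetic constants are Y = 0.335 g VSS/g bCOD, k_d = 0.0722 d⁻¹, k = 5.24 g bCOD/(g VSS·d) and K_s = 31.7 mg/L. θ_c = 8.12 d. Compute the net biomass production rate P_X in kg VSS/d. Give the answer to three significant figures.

P_X ≈ 2.44 kg VSS/d

From the Monod/SRT balance for a CMAS, S = K_s·(1+k_d θ_c)/[θ_c·(Y k − k_d) − 1] = 31.7 × (1 + 0.0722 × 8.12) / [8.12 × (0.335 × 5.24 − 0.0722) − 1] = 50.28 / 12.67 = 3.970 mg/L.
Correct the yield for decay: Y_obs = Y/(1 + k_d θ_c) = 0.335 / (1 + 0.0722 × 8.12) = 0.335 / 1.586 = 0.2112.
Q·(S₀ − S) = 21.3 × (546 − 3.97) × 10⁻³ = 11.55 kg/d removed.
P_X = Y_obs · Q(S₀ − S) = 0.2112 × 11.55 = 2.438 kg VSS/d.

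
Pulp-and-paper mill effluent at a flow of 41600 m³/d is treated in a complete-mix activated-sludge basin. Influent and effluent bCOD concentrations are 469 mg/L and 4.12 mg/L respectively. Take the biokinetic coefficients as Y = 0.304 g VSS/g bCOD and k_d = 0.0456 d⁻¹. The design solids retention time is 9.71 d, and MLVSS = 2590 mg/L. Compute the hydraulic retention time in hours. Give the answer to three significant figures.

τ ≈ 8.81 h

From the SRT design equation V = Y Q (S₀−S) θ_c / [X (1 + k_d θ_c)] = 0.304 × 41600 × (469 − 4.12) × 9.71 / [2590 × (1 + 0.0456 × 9.71)] = 5.71×10^7 / 3737 = 15277 m³.
HRT = V/Q = 15277 m³ / 41600 m³·d⁻¹ = 0.3672 d × 24 = 8.813 h.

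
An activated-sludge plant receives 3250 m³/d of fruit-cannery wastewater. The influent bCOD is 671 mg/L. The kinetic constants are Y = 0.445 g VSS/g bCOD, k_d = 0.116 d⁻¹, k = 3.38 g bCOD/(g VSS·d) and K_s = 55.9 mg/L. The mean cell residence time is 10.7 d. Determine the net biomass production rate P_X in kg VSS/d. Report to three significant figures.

P_X ≈ 427 kg VSS/d

From the Monod/SRT balance for a CMAS, S = K_s·(1+k_d θ_c)/[θ_c·(Y k − k_d) − 1] = 55.9 × (1 + 0.116 × 10.7) / [10.7 × (0.445 × 3.38 − 0.116) − 1] = 125.3 / 13.85 = 9.044 mg/L.
Observed yield with endogenous decay: Y_obs = Y / (1 + k_d·θ_c) = 0.445 / (1 + 0.116 × 10.7) = 0.445 / 2.241 = 0.1986 g VSS/g bCOD.
Substrate removed = Q·(S₀ − S) = 3250 m³/d × (671 − 9.04) g/m³ = 2.15×10^6 g/d = 2151 kg/d.
So the net sludge growth is P_X = 0.1986 × 2151 = 427.2 kg VSS/d.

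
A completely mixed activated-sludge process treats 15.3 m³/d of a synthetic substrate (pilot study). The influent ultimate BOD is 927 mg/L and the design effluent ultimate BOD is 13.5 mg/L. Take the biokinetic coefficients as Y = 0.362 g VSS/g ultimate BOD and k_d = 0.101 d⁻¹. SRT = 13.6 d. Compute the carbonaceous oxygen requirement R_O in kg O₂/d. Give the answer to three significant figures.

Correct the yield for decay: Y_obs = Y/(1 + k_d θ_c) = 0.362 / (1 + 0.101 × 13.6) = 0.362 / 2.374 = 0.1525.
ΔS = 927 − 13.5 = 913.5 mg/L, so the substrate removal rate is 15.3 × 913.5/1000 = 13.98 kg ultimate BOD/d.
Net sludge production P_X = 0.1525 × 13.98 = 2.132 kg VSS/d.
Carbonaceous O₂ demand = substrate oxidised − cell-mass equivalent = 13.98 − 1.42 × 2.132 = 10.95 kg O₂/d.

R_O ≈ 10.9 kg O₂/d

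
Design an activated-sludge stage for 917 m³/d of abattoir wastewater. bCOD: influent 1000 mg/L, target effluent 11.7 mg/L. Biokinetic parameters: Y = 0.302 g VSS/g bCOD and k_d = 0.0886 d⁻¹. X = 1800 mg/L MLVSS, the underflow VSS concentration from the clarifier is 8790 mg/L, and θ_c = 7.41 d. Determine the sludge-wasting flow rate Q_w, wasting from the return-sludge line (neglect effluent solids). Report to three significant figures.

Q_w ≈ 18.8 m³/d

Steady-state biomass mass balance: V·X·(1 + k_d·θ_c) = Y·Q·(S₀ − S)·θ_c, so V = 0.302 × 917 × (1000 − 11.7) × 7.41 / [1800 × (1 + 0.0886 × 7.41)] = 2.03×10^6 / 2982 = 680.2 m³.
Q_w = (V·X)/(θ_c X_r) = 680.2 × 1800 / (7.41 × 8790) = 18.80 m³/d.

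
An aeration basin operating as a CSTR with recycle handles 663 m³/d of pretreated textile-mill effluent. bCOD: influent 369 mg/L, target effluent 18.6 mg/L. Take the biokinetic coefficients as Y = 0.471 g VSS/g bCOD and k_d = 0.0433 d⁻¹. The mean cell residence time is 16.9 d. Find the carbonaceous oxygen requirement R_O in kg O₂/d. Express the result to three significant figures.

R_O ≈ 143 kg O₂/d

Observed yield with endogenous decay: Y_obs = Y / (1 + k_d·θ_c) = 0.471 / (1 + 0.0433 × 16.9) = 0.471 / 1.732 = 0.2720 g VSS/g bCOD.
Substrate removed = Q·(S₀ − S) = 663 m³/d × (369 − 18.6) g/m³ = 2.32×10^5 g/d = 232.3 kg/d.
Biomass synthesised: P_X = Y_obs × 232.3 = 63.18 kg VSS/d.
Carbonaceous O₂ demand = substrate oxidised − cell-mass equivalent = 232.3 − 1.42 × 63.18 = 142.6 kg O₂/d.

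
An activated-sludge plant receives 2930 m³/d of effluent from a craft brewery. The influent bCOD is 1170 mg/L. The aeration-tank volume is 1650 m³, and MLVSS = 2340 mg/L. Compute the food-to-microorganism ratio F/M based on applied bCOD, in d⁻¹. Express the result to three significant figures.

F/M ≈ 0.888 d⁻¹

F/M = Q·S₀ / (V·X) = 2930 × 1170 / (1650 × 2340) = 0.8879 g bCOD·(g VSS·d)⁻¹.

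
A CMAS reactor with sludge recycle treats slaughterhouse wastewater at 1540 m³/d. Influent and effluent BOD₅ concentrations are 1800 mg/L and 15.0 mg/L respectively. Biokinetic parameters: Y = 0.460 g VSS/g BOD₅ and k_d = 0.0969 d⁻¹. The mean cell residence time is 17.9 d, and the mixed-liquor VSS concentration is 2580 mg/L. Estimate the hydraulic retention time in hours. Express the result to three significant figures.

From the SRT design equation V = Y Q (S₀−S) θ_c / [X (1 + k_d θ_c)] = 0.460 × 1540 × (1800 − 15.0) × 17.9 / [2580 × (1 + 0.0969 × 17.9)] = 2.26×10^7 / 7055 = 3208 m³.
HRT = V/Q = 3208 m³ / 1540 m³·d⁻¹ = 2.083 d × 24 = 50.00 h.

τ ≈ 50.0 h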